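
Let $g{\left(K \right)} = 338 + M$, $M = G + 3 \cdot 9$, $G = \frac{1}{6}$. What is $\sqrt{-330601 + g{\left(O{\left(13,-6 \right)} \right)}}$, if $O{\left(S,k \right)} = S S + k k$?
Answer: $\frac{i \sqrt{11888490}}{6} \approx 574.66 i$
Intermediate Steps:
$O{\left(S,k \right)} = S^{2} + k^{2}$
$G = \frac{1}{6} \approx 0.16667$
$M = \frac{163}{6}$ ($M = \frac{1}{6} + 3 \cdot 9 = \frac{1}{6} + 27 = \frac{163}{6} \approx 27.167$)
$g{\left(K \right)} = \frac{2191}{6}$ ($g{\left(K \right)} = 338 + \frac{163}{6} = \frac{2191}{6}$)
$\sqrt{-330601 + g{\left(O{\left(13,-6 \right)} \right)}} = \sqrt{-330601 + \frac{2191}{6}} = \sqrt{- \frac{1981415}{6}} = \frac{i \sqrt{11888490}}{6}$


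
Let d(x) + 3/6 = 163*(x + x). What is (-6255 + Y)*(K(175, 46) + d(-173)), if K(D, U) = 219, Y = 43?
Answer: 348987054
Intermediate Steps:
d(x) = -½ + 326*x (d(x) = -½ + 163*(x + x) = -½ + 163*(2*x) = -½ + 326*x)
(-6255 + Y)*(K(175, 46) + d(-173)) = (-6255 + 43)*(219 + (-½ + 326*(-173))) = -6212*(219 + (-½ - 56398)) = -6212*(219 - 112797/2) = -6212*(-112359/2) = 348987054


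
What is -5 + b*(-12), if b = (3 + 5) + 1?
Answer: -113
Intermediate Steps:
b = 9 (b = 8 + 1 = 9)
-5 + b*(-12) = -5 + 9*(-12) = -5 - 108 = -113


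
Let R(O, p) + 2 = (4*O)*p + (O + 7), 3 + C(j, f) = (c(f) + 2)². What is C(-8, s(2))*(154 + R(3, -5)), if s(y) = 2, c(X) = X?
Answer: 1326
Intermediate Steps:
C(j, f) = -3 + (2 + f)² (C(j, f) = -3 + (f + 2)² = -3 + (2 + f)²)
R(O, p) = 5 + O + 4*O*p (R(O, p) = -2 + ((4*O)*p + (O + 7)) = -2 + (4*O*p + (7 + O)) = -2 + (7 + O + 4*O*p) = 5 + O + 4*O*p)
C(-8, s(2))*(154 + R(3, -5)) = (-3 + (2 + 2)²)*(154 + (5 + 3 + 4*3*(-5))) = (-3 + 4²)*(154 + (5 + 3 - 60)) = (-3 + 16)*(154 - 52) = 13*102 = 1326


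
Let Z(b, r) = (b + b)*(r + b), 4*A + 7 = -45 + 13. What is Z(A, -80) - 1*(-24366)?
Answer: 208929/8 ≈ 26116.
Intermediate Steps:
A = -39/4 (A = -7/4 + (-45 + 13)/4 = -7/4 + (¼)*(-32) = -7/4 - 8 = -39/4 ≈ -9.7500)
Z(b, r) = 2*b*(b + r) (Z(b, r) = (2*b)*(b + r) = 2*b*(b + r))
Z(A, -80) - 1*(-24366) = 2*(-39/4)*(-39/4 - 80) - 1*(-24366) = 2*(-39/4)*(-359/4) + 24366 = 14001/8 + 24366 = 208929/8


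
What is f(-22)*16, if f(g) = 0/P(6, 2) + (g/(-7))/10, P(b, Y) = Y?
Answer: 176/35 ≈ 5.0286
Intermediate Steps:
f(g) = -g/70 (f(g) = 0/2 + (g/(-7))/10 = 0*(1/2) + (g*(-1/7))*(1/10) = 0 - g/7*(1/10) = 0 - g/70 = -g/70)
f(-22)*16 = -1/70*(-22)*16 = (11/35)*16 = 176/35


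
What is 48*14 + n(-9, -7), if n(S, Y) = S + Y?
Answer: 656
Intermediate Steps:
48*14 + n(-9, -7) = 48*14 + (-9 - 7) = 672 - 16 = 656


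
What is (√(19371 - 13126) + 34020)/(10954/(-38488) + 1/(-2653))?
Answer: -347373674928/2909945 - 51054332*√6245/14549725 ≈ -1.1965e+5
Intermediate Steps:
(√(19371 - 13126) + 34020)/(10954/(-38488) + 1/(-2653)) = (√6245 + 34020)/(10954*(-1/38488) - 1/2653) = (34020 + √6245)/(-5477/19244 - 1/2653) = (34020 + √6245)/(-14549725/51054332) = (34020 + √6245)*(-51054332/14549725) = -347373674928/2909945 - 51054332*√6245/14549725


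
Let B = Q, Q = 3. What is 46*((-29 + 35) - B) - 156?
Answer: -18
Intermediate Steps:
B = 3
46*((-29 + 35) - B) - 156 = 46*((-29 + 35) - 1*3) - 156 = 46*(6 - 3) - 156 = 46*3 - 156 = 138 - 156 = -18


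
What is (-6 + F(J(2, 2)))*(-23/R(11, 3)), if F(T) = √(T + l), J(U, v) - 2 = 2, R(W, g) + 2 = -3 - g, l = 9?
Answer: -69/4 + 23*√13/8 ≈ -6.8840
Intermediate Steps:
R(W, g) = -5 - g (R(W, g) = -2 + (-3 - g) = -5 - g)
J(U, v) = 4 (J(U, v) = 2 + 2 = 4)
F(T) = √(9 + T) (F(T) = √(T + 9) = √(9 + T))
(-6 + F(J(2, 2)))*(-23/R(11, 3)) = (-6 + √(9 + 4))*(-23/(-5 - 1*3)) = (-6 + √13)*(-23/(-5 - 3)) = (-6 + √13)*(-23/(-8)) = (-6 + √13)*(-23*(-⅛)) = (-6 + √13)*(23/8) = -69/4 + 23*√13/8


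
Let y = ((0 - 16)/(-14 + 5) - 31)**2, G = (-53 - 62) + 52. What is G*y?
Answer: -484183/9 ≈ -53798.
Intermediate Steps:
G = -63 (G = -115 + 52 = -63)
y = 69169/81 (y = (-16/(-9) - 31)**2 = (-16*(-1/9) - 31)**2 = (16/9 - 31)**2 = (-263/9)**2 = 69169/81 ≈ 853.94)
G*y = -63*69169/81 = -484183/9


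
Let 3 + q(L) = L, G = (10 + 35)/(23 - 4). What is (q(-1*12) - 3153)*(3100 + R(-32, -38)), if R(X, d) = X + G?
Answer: -184811616/19 ≈ -9.7269e+6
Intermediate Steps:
G = 45/19 ≈ 2.3684
q(L) = -3 + L
R(X, d) = 45/19 + X (R(X, d) = X + 45/19 = 45/19 + X)
(q(-1*12) - 3153)*(3100 + R(-32, -38)) = ((-3 - 1*12) - 3153)*(3100 + (45/19 - 32)) = ((-3 - 12) - 3153)*(3100 - 563/19) = (-15 - 3153)*(58337/19) = -3168*58337/19 = -184811616/19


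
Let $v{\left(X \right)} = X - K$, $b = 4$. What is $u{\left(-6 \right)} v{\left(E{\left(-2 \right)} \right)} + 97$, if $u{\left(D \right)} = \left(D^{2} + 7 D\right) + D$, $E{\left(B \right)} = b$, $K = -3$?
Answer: $13$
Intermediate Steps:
$E{\left(B \right)} = 4$
$v{\left(X \right)} = 3 + X$ ($v{\left(X \right)} = X - -3 = X + 3 = 3 + X$)
$u{\left(D \right)} = D^{2} + 8 D$
$u{\left(-6 \right)} v{\left(E{\left(-2 \right)} \right)} + 97 = - 6 \left(8 - 6\right) \left(3 + 4\right) + 97 = \left(-6\right) 2 \cdot 7 + 97 = \left(-12\right) 7 + 97 = -84 + 97 = 13$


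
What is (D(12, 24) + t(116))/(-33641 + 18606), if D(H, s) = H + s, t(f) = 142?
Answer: -178/15035 ≈ -0.011839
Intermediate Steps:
(D(12, 24) + t(116))/(-33641 + 18606) = ((12 + 24) + 142)/(-33641 + 18606) = (36 + 142)/(-15035) = 178*(-1/15035) = -178/15035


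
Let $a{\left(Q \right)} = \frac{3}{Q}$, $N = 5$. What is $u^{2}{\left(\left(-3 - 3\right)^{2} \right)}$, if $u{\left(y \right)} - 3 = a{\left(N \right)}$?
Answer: $\frac{324}{25} \approx 12.96$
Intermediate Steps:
$u{\left(y \right)} = \frac{18}{5}$ ($u{\left(y \right)} = 3 + \frac{3}{5} = \frac{18}{5}$)
$u^{2}{\left(\left(-3 - 3\right)^{2} \right)} = \left(\frac{18}{5}\right)^{2} = \frac{324}{25}$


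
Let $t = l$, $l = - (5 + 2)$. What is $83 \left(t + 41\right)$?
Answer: $2822$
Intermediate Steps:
$l = -7$ ($l = \left(-1\right) 7 = -7$)
$t = -7$
$83 \left(t + 41\right) = 83 \left(-7 + 41\right) = 83 \cdot 34 = 2822$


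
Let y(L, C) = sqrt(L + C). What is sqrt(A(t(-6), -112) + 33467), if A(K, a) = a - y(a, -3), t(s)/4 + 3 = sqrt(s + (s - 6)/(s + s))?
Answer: sqrt(33355 - I*sqrt(115)) ≈ 182.63 - 0.029*I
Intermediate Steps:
y(L, C) = sqrt(C + L)
t(s) = -12 + 4*sqrt(s + (-6 + s)/(2*s)) (t(s) = -12 + 4*sqrt(s + (s - 6)/(s + s)) = -12 + 4*sqrt(s + (-6 + s)/((2*s))) = -12 + 4*sqrt(s + (-6 + s)*(1/(2*s))) = -12 + 4*sqrt(s + (-6 + s)/(2*s)))
A(K, a) = a - sqrt(-3 + a)
sqrt(A(t(-6), -112) + 33467) = sqrt((-112 - sqrt(-3 - 112)) + 33467) = sqrt((-112 - sqrt(-115)) + 33467) = sqrt((-112 - I*sqrt(115)) + 33467) = sqrt(33355 - I*sqrt(115))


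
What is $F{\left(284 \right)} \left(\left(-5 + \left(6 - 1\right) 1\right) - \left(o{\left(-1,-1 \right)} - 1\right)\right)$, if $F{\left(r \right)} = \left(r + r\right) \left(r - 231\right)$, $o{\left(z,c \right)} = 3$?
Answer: $-60208$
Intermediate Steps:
$F{\left(r \right)} = 2 r \left(-231 + r\right)$
$F{\left(284 \right)} \left(\left(-5 + \left(6 - 1\right) 1\right) - \left(o{\left(-1,-1 \right)} - 1\right)\right) = 2 \cdot 284 \left(-231 + 284\right) \left(\left(-5 + \left(6 - 1\right) 1\right) - \left(3 - 1\right)\right) = 2 \cdot 284 \cdot 53 \left(\left(-5 + \left(6 - 1\right) 1\right) - 2\right) = 30104 \left(\left(-5 + 5 \cdot 1\right) - 2\right) = 30104 \left(\left(-5 + 5\right) - 2\right) = 30104 \left(0 - 2\right) = 30104 \left(-2\right) = -60208$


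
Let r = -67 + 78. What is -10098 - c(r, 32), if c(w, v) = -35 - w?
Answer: -10052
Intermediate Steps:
r = 11
-10098 - c(r, 32) = -10098 - (-35 - 1*11) = -10098 - (-35 - 11) = -10098 - 1*(-46) = -10098 + 46 = -10052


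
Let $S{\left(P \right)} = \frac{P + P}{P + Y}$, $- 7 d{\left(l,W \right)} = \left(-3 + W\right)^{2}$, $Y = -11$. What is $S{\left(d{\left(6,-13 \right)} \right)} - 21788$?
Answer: $- \frac{7254892}{333} \approx -21786.0$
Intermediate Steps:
$d{\left(l,W \right)} = - \frac{\left(-3 + W\right)^{2}}{7}$
$S{\left(P \right)} = \frac{2 P}{-11 + P}$ ($S{\left(P \right)} = \frac{P + P}{P - 11} = \frac{2 P}{-11 + P}$)
$S{\left(d{\left(6,-13 \right)} \right)} - 21788 = \frac{2 \left(- \frac{\left(-3 - 13\right)^{2}}{7}\right)}{-11 - \frac{\left(-3 - 13\right)^{2}}{7}} - 21788 = \frac{2 \left(- \frac{\left(-16\right)^{2}}{7}\right)}{-11 - \frac{\left(-16\right)^{2}}{7}} - 21788 = \frac{2 \left(\left(- \frac{1}{7}\right) 256\right)}{-11 - \frac{256}{7}} - 21788 = 2 \left(- \frac{256}{7}\right) \frac{1}{-11 - \frac{256}{7}} - 21788 = 2 \left(- \frac{256}{7}\right) \frac{1}{- \frac{333}{7}} - 21788 = 2 \left(- \frac{256}{7}\right) \left(- \frac{7}{333}\right) - 21788 = \frac{512}{333} - 21788 = - \frac{7254892}{333}$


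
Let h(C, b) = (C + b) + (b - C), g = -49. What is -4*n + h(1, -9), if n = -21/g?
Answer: -138/7 ≈ -19.714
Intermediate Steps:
h(C, b) = 2*b
n = 3/7 (n = -21/(1*(-49)) = -21/(-49) = -21*(-1/49) = 3/7 ≈ 0.42857)
-4*n + h(1, -9) = -4*3/7 + 2*(-9) = -12/7 - 18 = -138/7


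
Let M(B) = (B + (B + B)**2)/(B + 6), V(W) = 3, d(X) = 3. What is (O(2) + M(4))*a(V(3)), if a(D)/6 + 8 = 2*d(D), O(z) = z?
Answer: -528/5 ≈ -105.60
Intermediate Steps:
a(D) = -12 (a(D) = -48 + 6*(2*3) = -48 + 6*6 = -48 + 36 = -12)
M(B) = (B + 4*B**2)/(6 + B) (M(B) = (B + (2*B)**2)/(6 + B) = (B + 4*B**2)/(6 + B))
(O(2) + M(4))*a(V(3)) = (2 + 4*(1 + 4*4)/(6 + 4))*(-12) = (2 + 4*(1 + 16)/10)*(-12) = (2 + 4*(1/10)*17)*(-12) = (2 + 34/5)*(-12) = (44/5)*(-12) = -528/5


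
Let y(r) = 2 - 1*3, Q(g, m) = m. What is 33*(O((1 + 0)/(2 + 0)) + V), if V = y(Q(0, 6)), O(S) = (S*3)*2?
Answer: 66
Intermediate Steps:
y(r) = -1 (y(r) = 2 - 3 = -1)
O(S) = 6*S (O(S) = (3*S)*2 = 6*S)
V = -1
33*(O((1 + 0)/(2 + 0)) + V) = 33*(6*((1 + 0)/(2 + 0)) - 1) = 33*(6*(1/2) - 1) = 33*(6*(1*(½)) - 1) = 33*(6*(½) - 1) = 33*(3 - 1) = 33*2 = 66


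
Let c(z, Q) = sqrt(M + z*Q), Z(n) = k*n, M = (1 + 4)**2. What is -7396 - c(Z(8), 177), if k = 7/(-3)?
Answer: -7396 - I*sqrt(3279) ≈ -7396.0 - 57.263*I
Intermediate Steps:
M = 25 (M = 5**2 = 25)
k = -7/3 (k = 7*(-1/3) = -7/3 ≈ -2.3333)
Z(n) = -7*n/3
c(z, Q) = sqrt(25 + Q*z) (c(z, Q) = sqrt(25 + z*Q) = sqrt(25 + Q*z))
-7396 - c(Z(8), 177) = -7396 - sqrt(25 + 177*(-7/3*8)) = -7396 - sqrt(25 + 177*(-56/3)) = -7396 - sqrt(25 - 3304) = -7396 - sqrt(-3279) = -7396 - I*sqrt(3279)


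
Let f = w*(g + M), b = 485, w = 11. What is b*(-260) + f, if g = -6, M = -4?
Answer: -126210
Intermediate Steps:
f = -110 (f = 11*(-6 - 4) = 11*(-10) = -110)
b*(-260) + f = 485*(-260) - 110 = -126100 - 110 = -126210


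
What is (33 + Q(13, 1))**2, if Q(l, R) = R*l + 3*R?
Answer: 2401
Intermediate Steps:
Q(l, R) = 3*R + R*l
(33 + Q(13, 1))**2 = (33 + 1*(3 + 13))**2 = (33 + 1*16)**2 = (33 + 16)**2 = 49**2 = 2401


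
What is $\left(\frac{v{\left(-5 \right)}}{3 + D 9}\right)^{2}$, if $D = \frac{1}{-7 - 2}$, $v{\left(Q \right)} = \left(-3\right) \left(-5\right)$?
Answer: $\frac{225}{4} \approx 56.25$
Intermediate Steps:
$v{\left(Q \right)} = 15$
$D = - \frac{1}{9}$ ($D = \frac{1}{-9} = - \frac{1}{9} \approx -0.11111$)
$\left(\frac{v{\left(-5 \right)}}{3 + D 9}\right)^{2} = \left(\frac{15}{3 - 1}\right)^{2} = \left(\frac{15}{2}\right)^{2} = \frac{225}{4}$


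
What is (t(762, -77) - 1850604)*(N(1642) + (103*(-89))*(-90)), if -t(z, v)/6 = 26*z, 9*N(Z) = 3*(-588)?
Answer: -1624490766984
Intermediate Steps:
N(Z) = -196 (N(Z) = (3*(-588))/9 = (1/9)*(-1764) = -196)
t(z, v) = -156*z
(t(762, -77) - 1850604)*(N(1642) + (103*(-89))*(-90)) = (-156*762 - 1850604)*(-196 + (103*(-89))*(-90)) = (-118872 - 1850604)*(-196 - 9167*(-90)) = -1969476*(-196 + 825030) = -1969476*824834 = -1624490766984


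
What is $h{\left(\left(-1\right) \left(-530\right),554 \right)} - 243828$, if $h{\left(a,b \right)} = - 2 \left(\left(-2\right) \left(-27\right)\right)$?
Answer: $-243936$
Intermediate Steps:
$h{\left(a,b \right)} = -108$ ($h{\left(a,b \right)} = \left(-2\right) 54 = -108$)
$h{\left(\left(-1\right) \left(-530\right),554 \right)} - 243828 = -108 - 243828 = -243936$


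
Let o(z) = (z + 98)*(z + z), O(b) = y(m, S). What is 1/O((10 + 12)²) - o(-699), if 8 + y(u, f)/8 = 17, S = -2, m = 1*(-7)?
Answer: -60494255/72 ≈ -8.4020e+5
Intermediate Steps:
m = -7
y(u, f) = 72 (y(u, f) = -64 + 8*17 = -64 + 136 = 72)
O(b) = 72
o(z) = 2*z*(98 + z) (o(z) = (98 + z)*(2*z) = 2*z*(98 + z))
1/O((10 + 12)²) - o(-699) = 1/72 - 2*(-699)*(98 - 699) = 1/72 - 2*(-699)*(-601) = 1/72 - 1*840198 = 1/72 - 840198 = -60494255/72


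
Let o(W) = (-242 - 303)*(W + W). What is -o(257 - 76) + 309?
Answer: 197599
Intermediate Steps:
o(W) = -1090*W
-o(257 - 76) + 309 = -(-1090)*(257 - 76) + 309 = -(-1090)*181 + 309 = -1*(-197290) + 309 = 197290 + 309 = 197599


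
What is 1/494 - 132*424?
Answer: -27648191/494 ≈ -55968.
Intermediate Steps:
1/494 - 132*424 = 1/494 - 55968 = -27648191/494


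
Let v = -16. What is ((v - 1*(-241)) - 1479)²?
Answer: 1572516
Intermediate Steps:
((v - 1*(-241)) - 1479)² = ((-16 - 1*(-241)) - 1479)² = ((-16 + 241) - 1479)² = (225 - 1479)² = (-1254)² = 1572516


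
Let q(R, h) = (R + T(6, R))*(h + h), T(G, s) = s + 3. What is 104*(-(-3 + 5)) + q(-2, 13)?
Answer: -234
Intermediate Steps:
T(G, s) = 3 + s
q(R, h) = 2*h*(3 + 2*R) (q(R, h) = (R + (3 + R))*(h + h) = (3 + 2*R)*(2*h) = 2*h*(3 + 2*R))
104*(-(-3 + 5)) + q(-2, 13) = 104*(-(-3 + 5)) + 2*13*(3 + 2*(-2)) = 104*(-1*2) + 2*13*(3 - 4) = 104*(-2) + 2*13*(-1) = -208 - 26 = -234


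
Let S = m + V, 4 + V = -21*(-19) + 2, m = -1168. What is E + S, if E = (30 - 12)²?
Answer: -447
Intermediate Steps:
V = 397 (V = -4 + (-21*(-19) + 2) = -4 + (399 + 2) = -4 + 401 = 397)
E = 324 (E = 18² = 324)
S = -771 (S = -1168 + 397 = -771)
E + S = 324 - 771 = -447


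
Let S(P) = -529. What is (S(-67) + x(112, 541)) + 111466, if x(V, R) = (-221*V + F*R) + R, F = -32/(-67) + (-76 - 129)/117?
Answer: 674439983/7839 ≈ 86037.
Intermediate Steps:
F = -9991/7839 (F = -32*(-1/67) - 205*1/117 = 32/67 - 205/117 = -9991/7839 ≈ -1.2745)
x(V, R) = -221*V - 2152*R/7839 (x(V, R) = (-221*V - 9991*R/7839) + R = -221*V - 2152*R/7839)
(S(-67) + x(112, 541)) + 111466 = (-529 + (-221*112 - 2152/7839*541)) + 111466 = (-529 + (-24752 - 1164232/7839)) + 111466 = (-529 - 195195160/7839) + 111466 = -199341991/7839 + 111466 = 674439983/7839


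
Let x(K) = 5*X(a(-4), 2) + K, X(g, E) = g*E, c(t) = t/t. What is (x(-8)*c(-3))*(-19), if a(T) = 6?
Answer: -988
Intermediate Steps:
c(t) = 1
X(g, E) = E*g
x(K) = 60 + K (x(K) = 5*(2*6) + K = 5*12 + K = 60 + K)
(x(-8)*c(-3))*(-19) = ((60 - 8)*1)*(-19) = (52*1)*(-19) = 52*(-19) = -988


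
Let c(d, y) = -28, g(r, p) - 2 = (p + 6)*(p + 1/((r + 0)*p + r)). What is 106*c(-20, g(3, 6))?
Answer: -2968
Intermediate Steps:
g(r, p) = 2 + (6 + p)*(p + 1/(r + p*r)) (g(r, p) = 2 + (p + 6)*(p + 1/((r + 0)*p + r)) = 2 + (6 + p)*(p + 1/(r*p + r)) = 2 + (6 + p)*(p + 1/(p*r + r)) = 2 + (6 + p)*(p + 1/(r + p*r)))
106*c(-20, g(3, 6)) = 106*(-28) = -2968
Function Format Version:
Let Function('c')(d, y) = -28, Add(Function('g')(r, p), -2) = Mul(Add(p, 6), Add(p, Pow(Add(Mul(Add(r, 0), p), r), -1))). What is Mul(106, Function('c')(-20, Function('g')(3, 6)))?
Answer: -2968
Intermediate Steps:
Function('g')(r, p) = Add(2, Mul(Add(6, p), Add(p, Pow(Add(r, Mul(p, r)), -1)))) (Function('g')(r, p) = Add(2, Mul(Add(p, 6), Add(p, Pow(Add(Mul(Add(r, 0), p), r), -1)))) = Add(2, Mul(Add(6, p), Add(p, Pow(Add(Mul(r, p), r), -1)))) = Add(2, Mul(Add(6, p), Add(p, Pow(Add(Mul(p, r), r), -1)))) = Add(2, Mul(Add(6, p), Add(p, Pow(Add(r, Mul(p, r)), -1)))))
Mul(106, Function('c')(-20, Function('g')(3, 6))) = Mul(106, -28) = -2968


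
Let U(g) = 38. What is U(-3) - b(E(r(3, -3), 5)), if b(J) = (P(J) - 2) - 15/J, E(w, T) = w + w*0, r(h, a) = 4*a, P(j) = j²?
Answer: -421/4 ≈ -105.25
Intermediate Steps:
E(w, T) = w (E(w, T) = w + 0 = w)
b(J) = -2 + J² - 15/J (b(J) = (J² - 2) - 15/J = (-2 + J²) - 15/J = -2 + J² - 15/J)
U(-3) - b(E(r(3, -3), 5)) = 38 - (-2 + (4*(-3))² - 15/(4*(-3))) = 38 - (-2 + (-12)² - 15/(-12)) = 38 - (-2 + 144 - 15*(-1/12)) = 38 - (-2 + 144 + 5/4) = 38 - 1*573/4 = 38 - 573/4 = -421/4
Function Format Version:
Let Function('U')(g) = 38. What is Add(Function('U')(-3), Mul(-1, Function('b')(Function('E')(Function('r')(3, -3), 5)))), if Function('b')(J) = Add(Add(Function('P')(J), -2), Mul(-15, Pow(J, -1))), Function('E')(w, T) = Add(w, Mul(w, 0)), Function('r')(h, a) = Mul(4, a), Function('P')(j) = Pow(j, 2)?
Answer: Rational(-421, 4) ≈ -105.25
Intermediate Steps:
Function('E')(w, T) = w (Function('E')(w, T) = Add(w, 0) = w)
Function('b')(J) = Add(-2, Pow(J, 2), Mul(-15, Pow(J, -1))) (Function('b')(J) = Add(Add(Pow(J, 2), -2), Mul(-15, Pow(J, -1))) = Add(Add(-2, Pow(J, 2)), Mul(-15, Pow(J, -1))) = Add(-2, Pow(J, 2), Mul(-15, Pow(J, -1))))
Add(Function('U')(-3), Mul(-1, Function('b')(Function('E')(Function('r')(3, -3), 5)))) = Add(38, Mul(-1, Add(-2, Pow(Mul(4, -3), 2), Mul(-15, Pow(Mul(4, -3), -1))))) = Add(38, Mul(-1, Add(-2, Pow(-12, 2), Mul(-15, Pow(-12, -1))))) = Add(38, Mul(-1, Add(-2, 144, Mul(-15, Rational(-1, 12))))) = Add(38, Mul(-1, Add(-2, 144, Rational(5, 4)))) = Add(38, Mul(-1, Rational(573, 4))) = Add(38, Rational(-573, 4)) = Rational(-421, 4)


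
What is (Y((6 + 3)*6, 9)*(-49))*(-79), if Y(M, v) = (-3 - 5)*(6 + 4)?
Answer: -309680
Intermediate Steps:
Y(M, v) = -80 (Y(M, v) = -8*10 = -80)
(Y((6 + 3)*6, 9)*(-49))*(-79) = -80*(-49)*(-79) = 3920*(-79) = -309680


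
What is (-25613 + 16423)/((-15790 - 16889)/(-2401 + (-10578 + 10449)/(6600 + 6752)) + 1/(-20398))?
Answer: -6009569057551220/8900227444903 ≈ -675.21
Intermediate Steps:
(-25613 + 16423)/((-15790 - 16889)/(-2401 + (-10578 + 10449)/(6600 + 6752)) + 1/(-20398)) = -9190/(-32679/(-2401 - 129/13352) - 1/20398) = -9190/(-32679/(-32058281/13352) - 1/20398) = -9190/(-32679*(-13352/32058281) - 1/20398) = -9190/(436330008/32058281 - 1/20398) = -9190/8900227444903/653924815838 = -9190*653924815838/8900227444903 = -6009569057551220/8900227444903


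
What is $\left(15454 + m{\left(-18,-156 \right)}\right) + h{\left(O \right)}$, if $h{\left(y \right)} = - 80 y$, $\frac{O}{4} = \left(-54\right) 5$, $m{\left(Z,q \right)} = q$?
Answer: $101698$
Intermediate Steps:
$O = -1080$ ($O = 4 \left(\left(-54\right) 5\right) = 4 \left(-270\right) = -1080$)
$\left(15454 + m{\left(-18,-156 \right)}\right) + h{\left(O \right)} = \left(15454 - 156\right) - -86400 = 15298 + 86400 = 101698$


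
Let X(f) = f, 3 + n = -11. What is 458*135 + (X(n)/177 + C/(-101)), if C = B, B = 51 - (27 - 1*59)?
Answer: 1105318805/17877 ≈ 61829.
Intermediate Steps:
n = -14 (n = -3 - 11 = -14)
B = 83 (B = 51 - (27 - 59) = 51 - 1*(-32) = 51 + 32 = 83)
C = 83
458*135 + (X(n)/177 + C/(-101)) = 458*135 + (-14/177 + 83/(-101)) = 61830 + (-14*1/177 + 83*(-1/101)) = 61830 + (-14/177 - 83/101) = 61830 - 16105/17877 = 1105318805/17877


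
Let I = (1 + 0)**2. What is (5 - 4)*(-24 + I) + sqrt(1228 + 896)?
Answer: -23 + 6*sqrt(59) ≈ 23.087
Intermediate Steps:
I = 1 (I = 1**2 = 1)
(5 - 4)*(-24 + I) + sqrt(1228 + 896) = (5 - 4)*(-24 + 1) + sqrt(1228 + 896) = 1*(-23) + sqrt(2124) = -23 + 6*sqrt(59)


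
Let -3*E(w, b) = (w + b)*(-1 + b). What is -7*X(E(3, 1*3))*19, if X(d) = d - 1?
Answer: 665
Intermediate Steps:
E(w, b) = -(-1 + b)*(b + w)/3 (E(w, b) = -(w + b)*(-1 + b)/3 = -(b + w)*(-1 + b)/3 = -(-1 + b)*(b + w)/3)
X(d) = -1 + d
-7*X(E(3, 1*3))*19 = -7*(-1 + (-(1*3)**2/3 + (1*3)/3 + (1/3)*3 - 1/3*1*3*3))*19 = -7*(-1 + (-1/3*3**2 + (1/3)*3 + 1 - 1/3*3*3))*19 = -7*(-1 + (-1/3*9 + 1 + 1 - 3))*19 = -7*(-1 + (-3 + 1 + 1 - 3))*19 = -7*(-1 - 4)*19 = -7*(-5)*19 = 35*19 = 665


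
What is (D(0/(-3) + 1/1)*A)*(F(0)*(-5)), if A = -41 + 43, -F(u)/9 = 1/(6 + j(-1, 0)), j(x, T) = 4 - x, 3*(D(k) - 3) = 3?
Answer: 360/11 ≈ 32.727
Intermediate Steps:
D(k) = 4 (D(k) = 3 + (⅓)*3 = 3 + 1 = 4)
F(u) = -9/11 (F(u) = -9/(6 + (4 - 1*(-1))) = -9/(6 + (4 + 1)) = -9/(6 + 5) = -9/11)
A = 2
(D(0/(-3) + 1/1)*A)*(F(0)*(-5)) = (4*2)*(-9/11*(-5)) = 8*(45/11) = 360/11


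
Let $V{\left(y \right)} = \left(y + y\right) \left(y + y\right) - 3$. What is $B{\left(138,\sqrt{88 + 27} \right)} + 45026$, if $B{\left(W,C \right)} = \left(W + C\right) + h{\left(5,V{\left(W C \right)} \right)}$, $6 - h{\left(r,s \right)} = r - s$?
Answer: $8805402 + \sqrt{115} \approx 8.8054 \cdot 10^{6}$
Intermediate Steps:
$V{\left(y \right)} = -3 + 4 y^{2}$ ($V{\left(y \right)} = 2 y 2 y - 3 = 4 y^{2} - 3 = -3 + 4 y^{2}$)
$h{\left(r,s \right)} = 6 + s - r$ ($h{\left(r,s \right)} = 6 - \left(r - s\right) = 6 + s - r$)
$B{\left(W,C \right)} = -2 + C + W + 4 C^{2} W^{2}$ ($B{\left(W,C \right)} = \left(W + C\right) + \left(6 + \left(-3 + 4 \left(W C\right)^{2}\right) - 5\right) = \left(C + W\right) + \left(6 + \left(-3 + 4 \left(C W\right)^{2}\right) - 5\right) = \left(C + W\right) + \left(6 + \left(-3 + 4 C^{2} W^{2}\right) - 5\right) = \left(C + W\right) + \left(-2 + 4 C^{2} W^{2}\right) = -2 + C + W + 4 C^{2} W^{2}$)
$B{\left(138,\sqrt{88 + 27} \right)} + 45026 = \left(-2 + \sqrt{88 + 27} + 138 + 4 \left(\sqrt{88 + 27}\right)^{2} \cdot 138^{2}\right) + 45026 = \left(-2 + \sqrt{115} + 138 + 4 \left(\sqrt{115}\right)^{2} \cdot 19044\right) + 45026 = \left(-2 + \sqrt{115} + 138 + 4 \cdot 115 \cdot 19044\right) + 45026 = \left(-2 + \sqrt{115} + 138 + 8760240\right) + 45026 = \left(8760376 + \sqrt{115}\right) + 45026 = 8805402 + \sqrt{115}$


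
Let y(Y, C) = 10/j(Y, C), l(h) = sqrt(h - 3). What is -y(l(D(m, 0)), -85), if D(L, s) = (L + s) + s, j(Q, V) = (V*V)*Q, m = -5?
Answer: I*sqrt(2)/2890 ≈ 0.00048935*I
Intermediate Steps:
j(Q, V) = Q*V**2 (j(Q, V) = V**2*Q = Q*V**2)
D(L, s) = L + 2*s
l(h) = sqrt(-3 + h)
y(Y, C) = 10/(C**2*Y) (y(Y, C) = 10/((Y*C**2)) = 10*(1/(C**2*Y)) = 10/(C**2*Y))
-y(l(D(m, 0)), -85) = -10/((-85)**2*(sqrt(-3 + (-5 + 2*0)))) = -10/(7225*(sqrt(-3 + (-5 + 0)))) = -10/(7225*(sqrt(-3 - 5))) = -10/(7225*(sqrt(-8))) = -10/(7225*(2*I*sqrt(2))) = -10*(-I*sqrt(2)/4)/7225 = -(-1)*I*sqrt(2)/2890 = I*sqrt(2)/2890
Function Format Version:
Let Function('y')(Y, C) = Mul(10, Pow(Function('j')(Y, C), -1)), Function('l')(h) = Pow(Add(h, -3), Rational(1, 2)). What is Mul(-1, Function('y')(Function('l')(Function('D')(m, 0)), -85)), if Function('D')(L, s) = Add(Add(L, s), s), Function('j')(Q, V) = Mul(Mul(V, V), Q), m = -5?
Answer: Mul(Rational(1, 2890), I, Pow(2, Rational(1, 2))) ≈ Mul(0.00048935, I)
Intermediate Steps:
Function('j')(Q, V) = Mul(Q, Pow(V, 2)) (Function('j')(Q, V) = Mul(Pow(V, 2), Q) = Mul(Q, Pow(V, 2)))
Function('D')(L, s) = Add(L, Mul(2, s))
Function('l')(h) = Pow(Add(-3, h), Rational(1, 2))
Function('y')(Y, C) = Mul(10, Pow(C, -2), Pow(Y, -1)) (Function('y')(Y, C) = Mul(10, Pow(Mul(Y, Pow(C, 2)), -1)) = Mul(10, Mul(Pow(C, -2), Pow(Y, -1))) = Mul(10, Pow(C, -2), Pow(Y, -1)))
Mul(-1, Function('y')(Function('l')(Function('D')(m, 0)), -85)) = Mul(-1, Mul(10, Pow(-85, -2), Pow(Pow(Add(-3, Add(-5, Mul(2, 0))), Rational(1, 2)), -1))) = Mul(-1, Mul(10, Rational(1, 7225), Pow(Pow(Add(-3, Add(-5, 0)), Rational(1, 2)), -1))) = Mul(-1, Mul(10, Rational(1, 7225), Pow(Pow(Add(-3, -5), Rational(1, 2)), -1))) = Mul(-1, Mul(10, Rational(1, 7225), Pow(Pow(-8, Rational(1, 2)), -1))) = Mul(-1, Mul(10, Rational(1, 7225), Pow(Mul(2, I, Pow(2, Rational(1, 2))), -1))) = Mul(-1, Mul(10, Rational(1, 7225), Mul(Rational(-1, 4), I, Pow(2, Rational(1, 2))))) = Mul(-1, Mul(Rational(-1, 2890), I, Pow(2, Rational(1, 2)))) = Mul(Rational(1, 2890), I, Pow(2, Rational(1, 2)))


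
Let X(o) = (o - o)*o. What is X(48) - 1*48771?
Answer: -48771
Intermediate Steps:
X(o) = 0 (X(o) = 0*o = 0)
X(48) - 1*48771 = 0 - 1*48771 = 0 - 48771 = -48771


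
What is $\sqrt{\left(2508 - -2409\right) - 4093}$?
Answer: $2 \sqrt{206} \approx 28.705$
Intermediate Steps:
$\sqrt{\left(2508 - -2409\right) - 4093} = \sqrt{\left(2508 + 2409\right) - 4093} = \sqrt{4917 - 4093} = \sqrt{824} = 2 \sqrt{206}$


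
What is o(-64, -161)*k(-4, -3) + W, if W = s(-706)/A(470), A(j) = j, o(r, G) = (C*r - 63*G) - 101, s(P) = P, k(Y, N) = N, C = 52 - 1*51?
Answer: -7034843/235 ≈ -29936.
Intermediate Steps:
C = 1 (C = 52 - 51 = 1)
o(r, G) = -101 + r - 63*G (o(r, G) = (1*r - 63*G) - 101 = (r - 63*G) - 101 = -101 + r - 63*G)
W = -353/235 (W = -706/470 = -706*1/470 = -353/235 ≈ -1.5021)
o(-64, -161)*k(-4, -3) + W = (-101 - 64 - 63*(-161))*(-3) - 353/235 = (-101 - 64 + 10143)*(-3) - 353/235 = 9978*(-3) - 353/235 = -29934 - 353/235 = -7034843/235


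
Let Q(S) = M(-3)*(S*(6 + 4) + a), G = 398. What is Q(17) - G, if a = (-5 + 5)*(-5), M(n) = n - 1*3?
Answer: -1418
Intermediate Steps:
M(n) = -3 + n (M(n) = n - 3 = -3 + n)
a = 0 (a = 0*(-5) = 0)
Q(S) = -60*S (Q(S) = (-3 - 3)*(S*(6 + 4) + 0) = -6*(S*10 + 0) = -6*(10*S + 0) = -60*S)
Q(17) - G = -60*17 - 1*398 = -1020 - 398 = -1418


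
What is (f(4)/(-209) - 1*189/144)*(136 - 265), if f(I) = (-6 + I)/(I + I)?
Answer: 565665/3344 ≈ 169.16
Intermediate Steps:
f(I) = (-6 + I)/(2*I) (f(I) = (-6 + I)/((2*I)) = (-6 + I)*(1/(2*I)) = (-6 + I)/(2*I))
(f(4)/(-209) - 1*189/144)*(136 - 265) = (((½)*(-6 + 4)/4)/(-209) - 1*189/144)*(136 - 265) = (((½)*(¼)*(-2))*(-1/209) - 189*1/144)*(-129) = (-¼*(-1/209) - 21/16)*(-129) = (1/836 - 21/16)*(-129) = -4385/3344*(-129) = 565665/3344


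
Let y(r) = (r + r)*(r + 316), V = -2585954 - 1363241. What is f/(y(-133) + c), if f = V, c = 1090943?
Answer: -789839/208453 ≈ -3.7891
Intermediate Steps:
V = -3949195
y(r) = 2*r*(316 + r) (y(r) = (2*r)*(316 + r) = 2*r*(316 + r))
f = -3949195
f/(y(-133) + c) = -3949195/(2*(-133)*(316 - 133) + 1090943) = -3949195/(2*(-133)*183 + 1090943) = -3949195/(-48678 + 1090943) = -3949195/1042265 = -3949195*1/1042265 = -789839/208453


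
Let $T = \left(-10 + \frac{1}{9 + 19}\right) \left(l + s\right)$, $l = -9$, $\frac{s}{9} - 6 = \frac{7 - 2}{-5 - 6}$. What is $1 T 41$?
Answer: $- \frac{2573775}{154} \approx -16713.0$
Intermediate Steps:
$s = \frac{549}{11}$ ($s = 54 + 9 \frac{7 - 2}{-5 - 6} = 54 + 9 \frac{5}{-11} = 54 + 9 \cdot 5 \left(- \frac{1}{11}\right) = 54 + 9 \left(- \frac{5}{11}\right) = 54 - \frac{45}{11} = \frac{549}{11} \approx 49.909$)
$T = - \frac{62775}{154}$ ($T = \left(-10 + \frac{1}{9 + 19}\right) \left(-9 + \frac{549}{11}\right) = \left(-10 + \frac{1}{28}\right) \frac{450}{11} = \left(- \frac{279}{28}\right) \frac{450}{11} = - \frac{62775}{154} \approx -407.63$)
$1 T 41 = 1 \left(- \frac{62775}{154}\right) 41 = \left(- \frac{62775}{154}\right) 41 = - \frac{2573775}{154}$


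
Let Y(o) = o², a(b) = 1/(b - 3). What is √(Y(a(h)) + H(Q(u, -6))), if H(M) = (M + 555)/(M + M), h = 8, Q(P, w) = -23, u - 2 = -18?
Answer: 47*I*√69/115 ≈ 3.3949*I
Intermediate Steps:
u = -16 (u = 2 - 18 = -16)
a(b) = 1/(-3 + b)
H(M) = (555 + M)/(2*M) (H(M) = (555 + M)/((2*M)) = (555 + M)*(1/(2*M)) = (555 + M)/(2*M))
√(Y(a(h)) + H(Q(u, -6))) = √((1/(-3 + 8))² + (½)*(555 - 23)/(-23)) = √((1/5)² + (½)*(-1/23)*532) = √((⅕)² - 266/23) = √(1/25 - 266/23) = √(-6627/575) = 47*I*√69/115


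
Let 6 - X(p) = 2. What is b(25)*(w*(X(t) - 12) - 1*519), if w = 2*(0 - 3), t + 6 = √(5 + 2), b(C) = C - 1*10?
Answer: -7065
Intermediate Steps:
b(C) = -10 + C (b(C) = C - 10 = -10 + C)
t = -6 + √7 (t = -6 + √(5 + 2) = -6 + √7 ≈ -3.3542)
X(p) = 4 (X(p) = 6 - 1*2 = 6 - 2 = 4)
w = -6 (w = 2*(-3) = -6)
b(25)*(w*(X(t) - 12) - 1*519) = (-10 + 25)*(-6*(4 - 12) - 1*519) = 15*(-6*(-8) - 519) = 15*(48 - 519) = 15*(-471) = -7065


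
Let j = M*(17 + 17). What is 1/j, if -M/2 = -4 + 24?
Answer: -1/1360 ≈ -0.00073529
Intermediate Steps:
M = -40 (M = -2*(-4 + 24) = -2*20 = -40)
j = -1360 (j = -40*(17 + 17) = -40*34 = -1360)
1/j = 1/(-1360) = -1/1360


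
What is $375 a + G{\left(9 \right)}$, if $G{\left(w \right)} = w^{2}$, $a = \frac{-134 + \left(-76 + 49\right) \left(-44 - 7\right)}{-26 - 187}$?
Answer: $- \frac{149624}{71} \approx -2107.4$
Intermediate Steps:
$a = - \frac{1243}{213}$ ($a = \frac{-134 - -1377}{-213} = \left(-134 + 1377\right) \left(- \frac{1}{213}\right) = 1243 \left(- \frac{1}{213}\right) = - \frac{1243}{213} \approx -5.8357$)
$375 a + G{\left(9 \right)} = 375 \left(- \frac{1243}{213}\right) + 9^{2} = - \frac{155375}{71} + 81 = - \frac{149624}{71}$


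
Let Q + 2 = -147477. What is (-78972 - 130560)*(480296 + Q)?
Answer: -69735811644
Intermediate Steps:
Q = -147479 (Q = -2 - 147477 = -147479)
(-78972 - 130560)*(480296 + Q) = (-78972 - 130560)*(480296 - 147479) = -209532*332817 = -69735811644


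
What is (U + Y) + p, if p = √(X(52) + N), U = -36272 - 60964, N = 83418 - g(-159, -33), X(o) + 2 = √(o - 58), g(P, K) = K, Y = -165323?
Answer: -262559 + √(83449 + I*√6) ≈ -2.6227e+5 + 0.00424*I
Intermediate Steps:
X(o) = -2 + √(-58 + o) (X(o) = -2 + √(o - 58) = -2 + √(-58 + o))
N = 83451 (N = 83418 - 1*(-33) = 83418 + 33 = 83451)
U = -97236
p = √(83449 + I*√6) (p = √((-2 + √(-58 + 52)) + 83451) = √((-2 + √(-6)) + 83451) = √((-2 + I*√6) + 83451) = √(83449 + I*√6) ≈ 288.88 + 0.004*I)
(U + Y) + p = (-97236 - 165323) + √(83449 + I*√6) = -262559 + √(83449 + I*√6)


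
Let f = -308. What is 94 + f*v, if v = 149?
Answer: -45798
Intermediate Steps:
94 + f*v = 94 - 308*149 = 94 - 45892 = -45798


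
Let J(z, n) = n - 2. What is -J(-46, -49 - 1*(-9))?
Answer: 42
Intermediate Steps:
J(z, n) = -2 + n
-J(-46, -49 - 1*(-9)) = -(-2 + (-49 - 1*(-9))) = -(-2 + (-49 + 9)) = -(-2 - 40) = -1*(-42) = 42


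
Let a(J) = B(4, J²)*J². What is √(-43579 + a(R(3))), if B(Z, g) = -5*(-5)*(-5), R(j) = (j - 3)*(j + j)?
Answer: I*√43579 ≈ 208.76*I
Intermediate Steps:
R(j) = 2*j*(-3 + j) (R(j) = (-3 + j)*(2*j) = 2*j*(-3 + j))
B(Z, g) = -125 (B(Z, g) = 25*(-5) = -125)
a(J) = -125*J²
√(-43579 + a(R(3))) = √(-43579 - 125*36*(-3 + 3)²) = √(-43579 - 125*(2*3*0)²) = √(-43579 - 125*0²) = √(-43579 - 125*0) = √(-43579 + 0) = √(-43579) = I*√43579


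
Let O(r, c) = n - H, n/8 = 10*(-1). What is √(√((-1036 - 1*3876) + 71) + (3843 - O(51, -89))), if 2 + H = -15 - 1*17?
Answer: √(3889 + I*√4841) ≈ 62.364 + 0.5578*I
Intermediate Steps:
H = -34 (H = -2 + (-15 - 1*17) = -2 + (-15 - 17) = -2 - 32 = -34)
n = -80 (n = 8*(10*(-1)) = 8*(-10) = -80)
O(r, c) = -46 (O(r, c) = -80 - 1*(-34) = -80 + 34 = -46)
√(√((-1036 - 1*3876) + 71) + (3843 - O(51, -89))) = √(√((-1036 - 1*3876) + 71) + (3843 - 1*(-46))) = √(√((-1036 - 3876) + 71) + (3843 + 46)) = √(√(-4912 + 71) + 3889) = √(√(-4841) + 3889) = √(I*√4841 + 3889) = √(3889 + I*√4841)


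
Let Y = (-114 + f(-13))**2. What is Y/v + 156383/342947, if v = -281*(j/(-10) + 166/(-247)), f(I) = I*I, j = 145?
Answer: 168368060767/144455792393 ≈ 1.1655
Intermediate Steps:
f(I) = I**2
v = 2106095/494 (v = -281*(145/(-10) + 166/(-247)) = -281*(145*(-1/10) + 166*(-1/247)) = -281*(-29/2 - 166/247) = -281*(-7495/494) = 2106095/494 ≈ 4263.4)
Y = 3025 (Y = (-114 + (-13)**2)**2 = (-114 + 169)**2 = 55**2 = 3025)
Y/v + 156383/342947 = 3025/(2106095/494) + 156383/342947 = 3025*(494/2106095) + 156383*(1/342947) = 298870/421219 + 156383/342947 = 168368060767/144455792393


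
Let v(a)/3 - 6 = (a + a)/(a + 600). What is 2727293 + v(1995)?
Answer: 471825601/173 ≈ 2.7273e+6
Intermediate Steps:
v(a) = 18 + 6*a/(600 + a) (v(a) = 18 + 3*((a + a)/(a + 600)) = 18 + 3*((2*a)/(600 + a)) = 18 + 3*(2*a/(600 + a)) = 18 + 6*a/(600 + a))
2727293 + v(1995) = 2727293 + 24*(450 + 1995)/(600 + 1995) = 2727293 + 24*2445/2595 = 2727293 + 24*(1/2595)*2445 = 2727293 + 3912/173 = 471825601/173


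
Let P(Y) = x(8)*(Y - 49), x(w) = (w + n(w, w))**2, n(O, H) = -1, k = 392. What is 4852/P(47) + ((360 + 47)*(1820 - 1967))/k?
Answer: -79237/392 ≈ -202.14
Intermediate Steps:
x(w) = (-1 + w)**2 (x(w) = (w - 1)**2 = (-1 + w)**2)
P(Y) = -2401 + 49*Y (P(Y) = (-1 + 8)**2*(Y - 49) = 7**2*(-49 + Y) = 49*(-49 + Y) = -2401 + 49*Y)
4852/P(47) + ((360 + 47)*(1820 - 1967))/k = 4852/(-2401 + 49*47) + ((360 + 47)*(1820 - 1967))/392 = 4852/(-2401 + 2303) + (407*(-147))*(1/392) = 4852/(-98) - 59829*1/392 = 4852*(-1/98) - 1221/8 = -2426/49 - 1221/8 = -79237/392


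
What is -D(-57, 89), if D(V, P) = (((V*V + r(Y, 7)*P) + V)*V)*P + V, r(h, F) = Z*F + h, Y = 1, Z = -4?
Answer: 4002654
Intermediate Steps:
r(h, F) = h - 4*F (r(h, F) = -4*F + h = h - 4*F)
D(V, P) = V + P*V*(V + V² - 27*P) (D(V, P) = (((V*V + (1 - 4*7)*P) + V)*V)*P + V = (((V² + (1 - 28)*P) + V)*V)*P + V = (((V² - 27*P) + V)*V)*P + V = ((V + V² - 27*P)*V)*P + V = (V*(V + V² - 27*P))*P + V = P*V*(V + V² - 27*P) + V = V + P*V*(V + V² - 27*P))
-D(-57, 89) = -(-57)*(1 - 27*89² + 89*(-57) + 89*(-57)²) = -(-57)*(1 - 27*7921 - 5073 + 89*3249) = -(-57)*(1 - 213867 - 5073 + 289161) = -(-57)*70222 = -1*(-4002654) = 4002654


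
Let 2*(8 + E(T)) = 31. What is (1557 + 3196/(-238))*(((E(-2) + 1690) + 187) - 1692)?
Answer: 594275/2 ≈ 2.9714e+5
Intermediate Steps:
E(T) = 15/2 (E(T) = -8 + (½)*31 = -8 + 31/2 = 15/2)
(1557 + 3196/(-238))*(((E(-2) + 1690) + 187) - 1692) = (1557 + 3196/(-238))*(((15/2 + 1690) + 187) - 1692) = (1557 + 3196*(-1/238))*((3395/2 + 187) - 1692) = (1557 - 94/7)*(3769/2 - 1692) = (10805/7)*(385/2) = 594275/2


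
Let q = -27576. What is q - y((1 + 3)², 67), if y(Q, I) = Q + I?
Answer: -27659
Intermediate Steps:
y(Q, I) = I + Q
q - y((1 + 3)², 67) = -27576 - (67 + (1 + 3)²) = -27576 - (67 + 4²) = -27576 - (67 + 16) = -27576 - 1*83 = -27576 - 83 = -27659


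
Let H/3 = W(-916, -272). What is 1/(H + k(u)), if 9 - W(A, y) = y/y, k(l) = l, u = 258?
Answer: 1/282 ≈ 0.0035461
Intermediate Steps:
W(A, y) = 8 (W(A, y) = 9 - y/y = 9 - 1*1 = 9 - 1 = 8)
H = 24 (H = 3*8 = 24)
1/(H + k(u)) = 1/(24 + 258) = 1/282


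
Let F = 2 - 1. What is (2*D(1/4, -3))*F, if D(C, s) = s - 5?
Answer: -16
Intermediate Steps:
D(C, s) = -5 + s
F = 1
(2*D(1/4, -3))*F = (2*(-5 - 3))*1 = (2*(-8))*1 = -16*1 = -16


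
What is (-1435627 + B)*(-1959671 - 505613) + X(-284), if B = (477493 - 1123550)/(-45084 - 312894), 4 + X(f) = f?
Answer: 633482132959626826/178989 ≈ 3.5392e+12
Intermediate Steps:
X(f) = -4 + f
B = 646057/357978 (B = -646057/(-357978) = -646057*(-1/357978) = 646057/357978 ≈ 1.8047)
(-1435627 + B)*(-1959671 - 505613) + X(-284) = (-1435627 + 646057/357978)*(-1959671 - 505613) + (-4 - 284) = -513922236149/357978*(-2465284) - 288 = 633482133011175658/178989 - 288 = 633482132959626826/178989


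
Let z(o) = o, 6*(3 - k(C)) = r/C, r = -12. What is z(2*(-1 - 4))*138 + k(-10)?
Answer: -6886/5 ≈ -1377.2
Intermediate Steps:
k(C) = 3 + 2/C (k(C) = 3 - (-2)/C = 3 + 2/C)
z(2*(-1 - 4))*138 + k(-10) = (2*(-1 - 4))*138 + (3 + 2/(-10)) = (2*(-5))*138 + (3 + 2*(-⅒)) = -10*138 + (3 - ⅕) = -1380 + 14/5 = -6886/5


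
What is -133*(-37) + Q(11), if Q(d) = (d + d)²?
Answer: 5405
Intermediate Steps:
Q(d) = 4*d² (Q(d) = (2*d)² = 4*d²)
-133*(-37) + Q(11) = -133*(-37) + 4*11² = 4921 + 4*121 = 4921 + 484 = 5405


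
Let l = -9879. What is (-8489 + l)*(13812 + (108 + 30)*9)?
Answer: -276511872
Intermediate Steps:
(-8489 + l)*(13812 + (108 + 30)*9) = (-8489 - 9879)*(13812 + (108 + 30)*9) = -18368*(13812 + 138*9) = -18368*(13812 + 1242) = -18368*15054 = -276511872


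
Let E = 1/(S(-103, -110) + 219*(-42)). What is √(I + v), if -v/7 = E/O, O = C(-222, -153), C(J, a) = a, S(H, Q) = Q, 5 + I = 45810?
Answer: √2580512680602467/237354 ≈ 214.02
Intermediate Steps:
I = 45805 (I = -5 + 45810 = 45805)
O = -153
E = -1/9308 (E = 1/(-110 + 219*(-42)) = 1/(-110 - 9198) = 1/(-9308) = -1/9308 ≈ -0.00010743)
v = -7/1424124 (v = -(-7)/(9308*(-153)) = -(-7)*(-1)/(9308*153) = -7*1/1424124 = -7/1424124 ≈ -4.9153e-6)
√(I + v) = √(45805 - 7/1424124) = √(65231999813/1424124) = √2580512680602467/237354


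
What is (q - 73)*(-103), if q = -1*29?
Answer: 10506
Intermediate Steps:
q = -29
(q - 73)*(-103) = (-29 - 73)*(-103) = -102*(-103) = 10506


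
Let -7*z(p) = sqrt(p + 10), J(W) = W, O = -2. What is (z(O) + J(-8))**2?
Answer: 3144/49 + 32*sqrt(2)/7 ≈ 70.628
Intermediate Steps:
z(p) = -sqrt(10 + p)/7 (z(p) = -sqrt(p + 10)/7 = -sqrt(10 + p)/7)
(z(O) + J(-8))**2 = (-sqrt(10 - 2)/7 - 8)**2 = (-2*sqrt(2)/7 - 8)**2 = (-8 - 2*sqrt(2)/7)**2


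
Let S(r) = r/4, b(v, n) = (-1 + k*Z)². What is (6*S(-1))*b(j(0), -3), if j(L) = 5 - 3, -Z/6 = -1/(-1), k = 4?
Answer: -1875/2 ≈ -937.50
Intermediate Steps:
Z = -6 (Z = -(-6)/(-1) = -(-6)*(-1) = -6*1 = -6)
j(L) = 2
b(v, n) = 625 (b(v, n) = (-1 + 4*(-6))² = (-1 - 24)² = (-25)² = 625)
S(r) = r/4 (S(r) = r*(¼) = r/4)
(6*S(-1))*b(j(0), -3) = (6*((¼)*(-1)))*625 = (6*(-¼))*625 = -3/2*625 = -1875/2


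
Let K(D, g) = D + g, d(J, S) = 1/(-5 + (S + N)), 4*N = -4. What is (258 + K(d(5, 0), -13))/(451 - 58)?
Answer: 1469/2358 ≈ 0.62299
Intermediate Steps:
N = -1 (N = (¼)*(-4) = -1)
d(J, S) = 1/(-6 + S) (d(J, S) = 1/(-5 + (S - 1)) = 1/(-5 + (-1 + S)) = 1/(-6 + S))
(258 + K(d(5, 0), -13))/(451 - 58) = (258 + (1/(-6 + 0) - 13))/(451 - 58) = (258 + (1/(-6) - 13))/393 = (258 + (-⅙ - 13))*(1/393) = (258 - 79/6)*(1/393) = (1469/6)*(1/393) = 1469/2358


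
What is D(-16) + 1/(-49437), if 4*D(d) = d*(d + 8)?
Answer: 1581983/49437 ≈ 32.000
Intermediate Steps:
D(d) = d*(8 + d)/4 (D(d) = (d*(d + 8))/4 = (d*(8 + d))/4 = d*(8 + d)/4)
D(-16) + 1/(-49437) = (¼)*(-16)*(8 - 16) + 1/(-49437) = (¼)*(-16)*(-8) - 1/49437 = 32 - 1/49437 = 1581983/49437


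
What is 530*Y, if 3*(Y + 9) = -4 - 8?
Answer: -6890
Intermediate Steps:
Y = -13 (Y = -9 + (-4 - 8)/3 = -9 + (1/3)*(-12) = -9 - 4 = -13)
530*Y = 530*(-13) = -6890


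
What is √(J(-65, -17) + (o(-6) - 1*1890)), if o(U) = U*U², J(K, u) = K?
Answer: I*√2171 ≈ 46.594*I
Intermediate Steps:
o(U) = U³
√(J(-65, -17) + (o(-6) - 1*1890)) = √(-65 + ((-6)³ - 1*1890)) = √(-65 + (-216 - 1890)) = √(-65 - 2106) = √(-2171) = I*√2171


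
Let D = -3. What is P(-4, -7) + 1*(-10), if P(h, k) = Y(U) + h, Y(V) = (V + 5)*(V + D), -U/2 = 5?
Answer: 51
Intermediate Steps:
U = -10 (U = -2*5 = -10)
Y(V) = (-3 + V)*(5 + V) (Y(V) = (V + 5)*(V - 3) = (5 + V)*(-3 + V) = (-3 + V)*(5 + V))
P(h, k) = 65 + h (P(h, k) = (-15 + (-10)**2 + 2*(-10)) + h = (-15 + 100 - 20) + h = 65 + h)
P(-4, -7) + 1*(-10) = (65 - 4) + 1*(-10) = 61 - 10 = 51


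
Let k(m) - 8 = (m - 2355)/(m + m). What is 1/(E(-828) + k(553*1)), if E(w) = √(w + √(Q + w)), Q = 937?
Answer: 1/(3523/553 + I*√(828 - √109)) ≈ 0.0074238 - 0.03332*I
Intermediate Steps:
E(w) = √(w + √(937 + w))
k(m) = 8 + (-2355 + m)/(2*m) (k(m) = 8 + (m - 2355)/(m + m) = 8 + (-2355 + m)/((2*m)) = 8 + (-2355 + m)*(1/(2*m)) = 8 + (-2355 + m)/(2*m))
1/(E(-828) + k(553*1)) = 1/(√(-828 + √(937 - 828)) + (-2355 + 17*(553*1))/(2*((553*1)))) = 1/(√(-828 + √109) + (½)*(-2355 + 17*553)/553) = 1/(√(-828 + √109) + (½)*(1/553)*(-2355 + 9401)) = 1/(√(-828 + √109) + (½)*(1/553)*7046) = 1/(√(-828 + √109) + 3523/553) = 1/(3523/553 + √(-828 + √109))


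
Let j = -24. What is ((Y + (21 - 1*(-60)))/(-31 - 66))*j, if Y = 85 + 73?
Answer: 5736/97 ≈ 59.134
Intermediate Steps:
Y = 158
((Y + (21 - 1*(-60)))/(-31 - 66))*j = ((158 + (21 - 1*(-60)))/(-31 - 66))*(-24) = ((158 + (21 + 60))/(-97))*(-24) = ((158 + 81)*(-1/97))*(-24) = (239*(-1/97))*(-24) = -239/97*(-24) = 5736/97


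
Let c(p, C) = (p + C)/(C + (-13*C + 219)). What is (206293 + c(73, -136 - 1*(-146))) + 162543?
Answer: 36514847/99 ≈ 3.6884e+5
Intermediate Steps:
c(p, C) = (C + p)/(219 - 12*C) (c(p, C) = (C + p)/(C + (219 - 13*C)) = (C + p)/(219 - 12*C))
(206293 + c(73, -136 - 1*(-146))) + 162543 = (206293 + (-(-136 - 1*(-146)) - 1*73)/(3*(-73 + 4*(-136 - 1*(-146))))) + 162543 = (206293 + (-(-136 + 146) - 73)/(3*(-73 + 4*(-136 + 146)))) + 162543 = (206293 + (-1*10 - 73)/(3*(-73 + 4*10))) + 162543 = (206293 + (-10 - 73)/(3*(-73 + 40))) + 162543 = (206293 + (⅓)*(-83)/(-33)) + 162543 = (206293 + (⅓)*(-1/33)*(-83)) + 162543 = (206293 + 83/99) + 162543 = 20423090/99 + 162543 = 36514847/99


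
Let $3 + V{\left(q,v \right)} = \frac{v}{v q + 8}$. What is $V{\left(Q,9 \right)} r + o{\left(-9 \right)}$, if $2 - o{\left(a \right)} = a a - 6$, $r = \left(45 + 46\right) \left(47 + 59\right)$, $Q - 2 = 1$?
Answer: $- \frac{132653}{5} \approx -26531.0$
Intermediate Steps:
$Q = 3$ ($Q = 2 + 1 = 3$)
$r = 9646$ ($r = 91 \cdot 106 = 9646$)
$o{\left(a \right)} = 8 - a^{2}$ ($o{\left(a \right)} = 2 - \left(a a - 6\right) = 2 - \left(a^{2} - 6\right) = 2 - \left(-6 + a^{2}\right) = 8 - a^{2}$)
$V{\left(q,v \right)} = -3 + \frac{v}{8 + q v}$ ($V{\left(q,v \right)} = -3 + \frac{v}{v q + 8} = -3 + \frac{v}{q v + 8} = -3 + \frac{v}{8 + q v}$)
$V{\left(Q,9 \right)} r + o{\left(-9 \right)} = \frac{-24 + 9 - 9 \cdot 9}{8 + 3 \cdot 9} \cdot 9646 + \left(8 - \left(-9\right)^{2}\right) = \frac{-24 + 9 - 81}{8 + 27} \cdot 9646 + \left(8 - 81\right) = \frac{1}{35} \left(-96\right) 9646 + \left(8 - 81\right) = \frac{1}{35} \left(-96\right) 9646 - 73 = \left(- \frac{96}{35}\right) 9646 - 73 = - \frac{132288}{5} - 73 = - \frac{132653}{5}$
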